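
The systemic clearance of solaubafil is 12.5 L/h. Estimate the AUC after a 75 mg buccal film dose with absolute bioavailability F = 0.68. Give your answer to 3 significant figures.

AUC = 4.08 mg/L·h

AUC_0→∞ = F × Dose / CL
        = 0.68 × 75 / 12.5 = 4.08 mg/L·h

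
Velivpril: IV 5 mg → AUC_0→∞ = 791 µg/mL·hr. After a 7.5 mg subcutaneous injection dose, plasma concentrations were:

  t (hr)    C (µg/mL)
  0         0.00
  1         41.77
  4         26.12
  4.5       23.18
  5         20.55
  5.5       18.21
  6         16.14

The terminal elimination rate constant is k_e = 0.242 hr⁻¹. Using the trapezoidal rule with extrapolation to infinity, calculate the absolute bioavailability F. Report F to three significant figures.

Trapezoidal AUC_0→6 (subcutaneous injection):
  [0→1]: (0.00+41.77)/2 × 1 = 20.885
  [1→4]: (41.77+26.12)/2 × 3 = 101.835
  [4→4.5]: (26.12+23.18)/2 × 0.5 = 12.325
  [4.5→5]: (23.18+20.55)/2 × 0.5 = 10.9325
  [5→5.5]: (20.55+18.21)/2 × 0.5 = 9.69
  [5.5→6]: (18.21+16.14)/2 × 0.5 = 8.5875
  Sum = 164.255 µg/mL·hr
Tail: C_last/k_e = 16.14/0.242 = 66.694
AUC_0→∞ (subcutaneous injection) = 164.255 + 66.694 = 230.949 µg/mL·hr
F = (AUC_ev/D_ev)/(AUC_iv/D_iv) = (230.949/7.5)/(791/5) = 30.7932/158.2 = 0.1946

F = 0.195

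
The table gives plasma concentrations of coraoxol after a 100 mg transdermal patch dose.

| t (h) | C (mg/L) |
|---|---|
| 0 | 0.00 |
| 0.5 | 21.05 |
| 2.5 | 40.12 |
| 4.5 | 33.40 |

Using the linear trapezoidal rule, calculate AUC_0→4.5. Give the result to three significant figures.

Trapezoidal AUC_0→4.5:
  [0→0.5]: (0.00+21.05)/2 × 0.5 = 5.2625
  [0.5→2.5]: (21.05+40.12)/2 × 2 = 61.17
  [2.5→4.5]: (40.12+33.40)/2 × 2 = 73.52
  Sum = 139.9525 mg/L·h

AUC = 140 mg/L·h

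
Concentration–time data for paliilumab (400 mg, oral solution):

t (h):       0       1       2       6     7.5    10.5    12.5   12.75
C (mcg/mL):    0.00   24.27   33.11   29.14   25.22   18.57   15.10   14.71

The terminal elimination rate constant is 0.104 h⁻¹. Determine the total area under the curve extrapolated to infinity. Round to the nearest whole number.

AUC = 451 mcg/mL·h

Trapezoidal AUC_0→12.75:
  [0→1]: (0.00+24.27)/2 × 1 = 12.135
  [1→2]: (24.27+33.11)/2 × 1 = 28.69
  [2→6]: (33.11+29.14)/2 × 4 = 124.5
  [6→7.5]: (29.14+25.22)/2 × 1.5 = 40.77
  [7.5→10.5]: (25.22+18.57)/2 × 3 = 65.685
  [10.5→12.5]: (18.57+15.10)/2 × 2 = 33.67
  [12.5→12.75]: (15.10+14.71)/2 × 0.25 = 3.72625
  Sum = 309.17625 mcg/mL·h
Extrapolated tail: C_last / k_e = 14.71 / 0.104 = 141.442
AUC_0→∞ = 309.17625 + 141.442 = 450.61825 mcg/mL·h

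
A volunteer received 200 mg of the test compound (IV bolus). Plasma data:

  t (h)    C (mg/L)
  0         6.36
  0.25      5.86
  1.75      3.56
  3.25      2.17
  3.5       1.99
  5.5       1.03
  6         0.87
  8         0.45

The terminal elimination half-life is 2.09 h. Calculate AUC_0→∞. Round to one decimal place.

AUC = 19.6 mg/L·h

Trapezoidal AUC_0→8:
  [0→0.25]: (6.36+5.86)/2 × 0.25 = 1.5275
  [0.25→1.75]: (5.86+3.56)/2 × 1.5 = 7.065
  [1.75→3.25]: (3.56+2.17)/2 × 1.5 = 4.2975
  [3.25→3.5]: (2.17+1.99)/2 × 0.25 = 0.52
  [3.5→5.5]: (1.99+1.03)/2 × 2 = 3.02
  [5.5→6]: (1.03+0.87)/2 × 0.5 = 0.475
  [6→8]: (0.87+0.45)/2 × 2 = 1.32
  Sum = 18.225 mg/L·h
k_e = ln2 / t½ = 0.693147 / 2.09 = 0.3316 h^-1
Extrapolated tail: C_last / k_e = 0.45 / 0.3316 = 1.357
AUC_0→∞ = 18.225 + 1.357 = 19.582 mg/L·h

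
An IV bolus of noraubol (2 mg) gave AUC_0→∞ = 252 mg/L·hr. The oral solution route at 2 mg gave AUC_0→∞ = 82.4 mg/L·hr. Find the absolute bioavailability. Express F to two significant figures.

F = 0.33

F = (AUC_ev / D_ev) / (AUC_iv / D_iv)
  = (82.4/2) / (252/2)
  = 41.2 / 126 = 0.3270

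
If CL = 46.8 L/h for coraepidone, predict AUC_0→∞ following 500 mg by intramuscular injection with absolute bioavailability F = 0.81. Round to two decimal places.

AUC_0→∞ = F × Dose / CL
        = 0.81 × 500 / 46.8 = 8.65385 mg/L·h

AUC = 8.65 mg/L·h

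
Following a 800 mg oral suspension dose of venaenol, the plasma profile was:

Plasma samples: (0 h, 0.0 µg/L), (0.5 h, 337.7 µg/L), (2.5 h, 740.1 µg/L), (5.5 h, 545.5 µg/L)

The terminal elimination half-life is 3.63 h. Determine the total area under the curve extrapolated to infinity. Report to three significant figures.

Trapezoidal AUC_0→5.5:
  [0→0.5]: (0.0+337.7)/2 × 0.5 = 84.425
  [0.5→2.5]: (337.7+740.1)/2 × 2 = 1077.8
  [2.5→5.5]: (740.1+545.5)/2 × 3 = 1928.4
  Sum = 3090.625 µg/L·h
k_e = ln2 / t½ = 0.693147 / 3.63 = 0.1909 h^-1
Extrapolated tail: C_last / k_e = 545.5 / 0.1909 = 2857.517
AUC_0→∞ = 3090.625 + 2857.517 = 5948.142 µg/L·h

AUC = 5950 µg/L·h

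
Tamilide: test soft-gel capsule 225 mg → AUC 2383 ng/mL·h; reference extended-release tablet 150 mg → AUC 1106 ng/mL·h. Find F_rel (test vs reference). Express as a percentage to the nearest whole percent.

F_rel = 144%

F_rel = (AUC_test/D_test) / (AUC_ref/D_ref)
      = (2383/225) / (1106/150)
      = 10.5911 / 7.37333 = 1.4364 = 143.64%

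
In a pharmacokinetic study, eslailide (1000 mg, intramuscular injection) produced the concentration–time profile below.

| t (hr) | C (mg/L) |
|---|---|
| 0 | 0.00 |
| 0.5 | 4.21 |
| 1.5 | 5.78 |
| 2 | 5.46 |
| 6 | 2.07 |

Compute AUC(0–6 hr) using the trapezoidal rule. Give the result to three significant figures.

Trapezoidal AUC_0→6:
  [0→0.5]: (0.00+4.21)/2 × 0.5 = 1.0525
  [0.5→1.5]: (4.21+5.78)/2 × 1 = 4.995
  [1.5→2]: (5.78+5.46)/2 × 0.5 = 2.81
  [2→6]: (5.46+2.07)/2 × 4 = 15.06
  Sum = 23.9175 mg/L·hr

AUC = 23.9 mg/L·hr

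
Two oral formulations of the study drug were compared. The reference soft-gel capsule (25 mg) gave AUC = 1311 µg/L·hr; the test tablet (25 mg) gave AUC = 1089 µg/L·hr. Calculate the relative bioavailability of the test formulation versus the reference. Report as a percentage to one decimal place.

F_rel = (AUC_test/D_test) / (AUC_ref/D_ref)
      = (1089/25) / (1311/25)
      = 43.56 / 52.44 = 0.8307 = 83.07%

F_rel = 83.1%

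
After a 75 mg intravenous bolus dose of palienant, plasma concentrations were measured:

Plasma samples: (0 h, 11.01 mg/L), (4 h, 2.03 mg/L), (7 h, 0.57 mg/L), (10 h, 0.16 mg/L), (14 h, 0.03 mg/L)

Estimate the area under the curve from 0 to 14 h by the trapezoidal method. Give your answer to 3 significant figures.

AUC = 31.5 mg/L·h

Trapezoidal AUC_0→14:
  [0→4]: (11.01+2.03)/2 × 4 = 26.08
  [4→7]: (2.03+0.57)/2 × 3 = 3.9
  [7→10]: (0.57+0.16)/2 × 3 = 1.095
  [10→14]: (0.16+0.03)/2 × 4 = 0.38
  Sum = 31.455 mg/L·h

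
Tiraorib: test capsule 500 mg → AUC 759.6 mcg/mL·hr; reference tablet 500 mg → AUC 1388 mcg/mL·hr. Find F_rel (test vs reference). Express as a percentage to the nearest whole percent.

F_rel = (AUC_test/D_test) / (AUC_ref/D_ref)
      = (759.6/500) / (1388/500)
      = 1.5192 / 2.776 = 0.5473 = 54.73%

F_rel = 55%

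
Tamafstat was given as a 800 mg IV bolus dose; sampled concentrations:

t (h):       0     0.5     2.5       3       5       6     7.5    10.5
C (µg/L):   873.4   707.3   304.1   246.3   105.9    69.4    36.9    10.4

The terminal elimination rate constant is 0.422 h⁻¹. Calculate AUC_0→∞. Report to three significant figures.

AUC = 2160 µg/L·h

Trapezoidal AUC_0→10.5:
  [0→0.5]: (873.4+707.3)/2 × 0.5 = 395.175
  [0.5→2.5]: (707.3+304.1)/2 × 2 = 1011.4
  [2.5→3]: (304.1+246.3)/2 × 0.5 = 137.6
  [3→5]: (246.3+105.9)/2 × 2 = 352.2
  [5→6]: (105.9+69.4)/2 × 1 = 87.65
  [6→7.5]: (69.4+36.9)/2 × 1.5 = 79.725
  [7.5→10.5]: (36.9+10.4)/2 × 3 = 70.95
  Sum = 2134.7 µg/L·h
Extrapolated tail: C_last / k_e = 10.4 / 0.422 = 24.645
AUC_0→∞ = 2134.7 + 24.645 = 2159.345 µg/L·h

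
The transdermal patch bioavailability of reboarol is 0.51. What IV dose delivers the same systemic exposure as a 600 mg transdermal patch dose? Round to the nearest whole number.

D_iv = 306 mg

Systemic exposure from an extravascular dose = F × D_ev, so the equivalent IV dose is F × D_ev.
D_iv = F × D_ev = 0.51 × 600 = 306 mg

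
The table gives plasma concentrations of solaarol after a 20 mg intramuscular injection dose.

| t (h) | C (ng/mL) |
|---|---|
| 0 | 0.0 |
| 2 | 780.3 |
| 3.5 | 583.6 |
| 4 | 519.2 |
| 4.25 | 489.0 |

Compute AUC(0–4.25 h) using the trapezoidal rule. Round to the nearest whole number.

Trapezoidal AUC_0→4.25:
  [0→2]: (0.0+780.3)/2 × 2 = 780.3
  [2→3.5]: (780.3+583.6)/2 × 1.5 = 1022.925
  [3.5→4]: (583.6+519.2)/2 × 0.5 = 275.7
  [4→4.25]: (519.2+489.0)/2 × 0.25 = 126.025
  Sum = 2204.95 ng/mL·h

AUC = 2205 ng/mL·h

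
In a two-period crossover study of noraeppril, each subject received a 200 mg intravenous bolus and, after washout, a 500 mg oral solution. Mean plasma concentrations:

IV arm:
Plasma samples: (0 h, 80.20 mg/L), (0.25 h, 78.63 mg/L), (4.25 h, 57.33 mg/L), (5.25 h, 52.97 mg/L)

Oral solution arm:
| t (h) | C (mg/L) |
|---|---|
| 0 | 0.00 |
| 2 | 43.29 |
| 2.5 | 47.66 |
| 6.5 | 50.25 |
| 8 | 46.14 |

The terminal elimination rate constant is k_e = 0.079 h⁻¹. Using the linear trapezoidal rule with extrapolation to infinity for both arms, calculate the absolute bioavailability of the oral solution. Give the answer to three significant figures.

Trapezoidal AUC_0→5.25 (IV):
  [0→0.25]: (80.20+78.63)/2 × 0.25 = 19.85375
  [0.25→4.25]: (78.63+57.33)/2 × 4 = 271.92
  [4.25→5.25]: (57.33+52.97)/2 × 1 = 55.15
  Sum = 346.92375 mg/L·h
IV tail: 52.97/0.079 = 670.506; AUC_iv,0→∞ = 346.92375 + 670.506 = 1017.42975 mg/L·h
Trapezoidal AUC_0→8 (oral solution):
  [0→2]: (0.00+43.29)/2 × 2 = 43.29
  [2→2.5]: (43.29+47.66)/2 × 0.5 = 22.7375
  [2.5→6.5]: (47.66+50.25)/2 × 4 = 195.82
  [6.5→8]: (50.25+46.14)/2 × 1.5 = 72.2925
  Sum = 334.14 mg/L·h
oral solution tail: 46.14/0.079 = 584.051; AUC_ev,0→∞ = 334.14 + 584.051 = 918.191 mg/L·h
F = (AUC_ev/D_ev)/(AUC_iv/D_iv) = (918.191/500)/(1017.42975/200) = 1.836382/5.08715 = 0.3610

F = 0.361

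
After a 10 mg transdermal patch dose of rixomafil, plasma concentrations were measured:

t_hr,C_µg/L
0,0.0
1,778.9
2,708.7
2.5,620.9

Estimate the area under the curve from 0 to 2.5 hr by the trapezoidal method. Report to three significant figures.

Trapezoidal AUC_0→2.5:
  [0→1]: (0.0+778.9)/2 × 1 = 389.45
  [1→2]: (778.9+708.7)/2 × 1 = 743.8
  [2→2.5]: (708.7+620.9)/2 × 0.5 = 332.4
  Sum = 1465.65 µg/L·hr

AUC = 1470 µg/L·hr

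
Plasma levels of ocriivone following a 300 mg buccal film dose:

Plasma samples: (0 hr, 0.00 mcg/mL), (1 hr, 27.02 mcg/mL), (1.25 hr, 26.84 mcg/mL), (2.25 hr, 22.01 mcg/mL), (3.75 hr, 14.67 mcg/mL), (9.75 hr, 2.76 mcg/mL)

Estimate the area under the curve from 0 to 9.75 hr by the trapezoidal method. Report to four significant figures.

Trapezoidal AUC_0→9.75:
  [0→1]: (0.00+27.02)/2 × 1 = 13.51
  [1→1.25]: (27.02+26.84)/2 × 0.25 = 6.7325
  [1.25→2.25]: (26.84+22.01)/2 × 1 = 24.425
  [2.25→3.75]: (22.01+14.67)/2 × 1.5 = 27.51
  [3.75→9.75]: (14.67+2.76)/2 × 6 = 52.29
  Sum = 124.4675 mcg/mL·hr

AUC = 124.5 mcg/mL·hr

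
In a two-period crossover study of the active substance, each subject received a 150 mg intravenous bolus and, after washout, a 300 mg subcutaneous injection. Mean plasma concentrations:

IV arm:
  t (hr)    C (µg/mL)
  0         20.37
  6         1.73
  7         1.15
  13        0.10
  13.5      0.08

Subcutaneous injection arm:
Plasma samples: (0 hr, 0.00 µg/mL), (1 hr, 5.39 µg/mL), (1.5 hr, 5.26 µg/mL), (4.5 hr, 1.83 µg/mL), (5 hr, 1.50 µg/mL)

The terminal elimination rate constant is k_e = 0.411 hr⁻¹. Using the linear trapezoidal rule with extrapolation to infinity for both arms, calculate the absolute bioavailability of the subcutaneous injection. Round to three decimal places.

F = 0.143

Trapezoidal AUC_0→13.5 (IV):
  [0→6]: (20.37+1.73)/2 × 6 = 66.3
  [6→7]: (1.73+1.15)/2 × 1 = 1.44
  [7→13]: (1.15+0.10)/2 × 6 = 3.75
  [13→13.5]: (0.10+0.08)/2 × 0.5 = 0.045
  Sum = 71.535 µg/mL·hr
IV tail: 0.08/0.411 = 0.195; AUC_iv,0→∞ = 71.535 + 0.195 = 71.73 µg/mL·hr
Trapezoidal AUC_0→5 (subcutaneous injection):
  [0→1]: (0.00+5.39)/2 × 1 = 2.695
  [1→1.5]: (5.39+5.26)/2 × 0.5 = 2.6625
  [1.5→4.5]: (5.26+1.83)/2 × 3 = 10.635
  [4.5→5]: (1.83+1.50)/2 × 0.5 = 0.8325
  Sum = 16.825 µg/mL·hr
subcutaneous injection tail: 1.50/0.411 = 3.650; AUC_ev,0→∞ = 16.825 + 3.650 = 20.475 µg/mL·hr
F = (AUC_ev/D_ev)/(AUC_iv/D_iv) = (20.475/300)/(71.73/150) = 0.06825/0.4782 = 0.1427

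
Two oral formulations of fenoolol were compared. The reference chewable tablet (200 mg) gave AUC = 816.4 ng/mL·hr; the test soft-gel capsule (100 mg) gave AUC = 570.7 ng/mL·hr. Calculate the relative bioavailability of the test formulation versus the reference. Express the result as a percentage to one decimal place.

F_rel = (AUC_test/D_test) / (AUC_ref/D_ref)
      = (570.7/100) / (816.4/200)
      = 5.707 / 4.082 = 1.3981 = 139.81%

F_rel = 139.8%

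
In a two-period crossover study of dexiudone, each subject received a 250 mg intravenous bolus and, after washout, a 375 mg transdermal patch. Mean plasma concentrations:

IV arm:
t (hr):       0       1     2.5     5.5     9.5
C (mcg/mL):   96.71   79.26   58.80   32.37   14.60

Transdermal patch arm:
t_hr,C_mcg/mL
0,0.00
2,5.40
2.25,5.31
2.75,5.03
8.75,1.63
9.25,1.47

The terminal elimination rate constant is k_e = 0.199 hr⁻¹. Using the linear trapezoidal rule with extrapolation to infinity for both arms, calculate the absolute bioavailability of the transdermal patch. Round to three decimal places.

Trapezoidal AUC_0→9.5 (IV):
  [0→1]: (96.71+79.26)/2 × 1 = 87.985
  [1→2.5]: (79.26+58.80)/2 × 1.5 = 103.545
  [2.5→5.5]: (58.80+32.37)/2 × 3 = 136.755
  [5.5→9.5]: (32.37+14.60)/2 × 4 = 93.94
  Sum = 422.225 mcg/mL·hr
IV tail: 14.60/0.199 = 73.367; AUC_iv,0→∞ = 422.225 + 73.367 = 495.592 mcg/mL·hr
Trapezoidal AUC_0→9.25 (transdermal patch):
  [0→2]: (0.00+5.40)/2 × 2 = 5.4
  [2→2.25]: (5.40+5.31)/2 × 0.25 = 1.33875
  [2.25→2.75]: (5.31+5.03)/2 × 0.5 = 2.585
  [2.75→8.75]: (5.03+1.63)/2 × 6 = 19.98
  [8.75→9.25]: (1.63+1.47)/2 × 0.5 = 0.775
  Sum = 30.07875 mcg/mL·hr
transdermal patch tail: 1.47/0.199 = 7.387; AUC_ev,0→∞ = 30.07875 + 7.387 = 37.46575 mcg/mL·hr
F = (AUC_ev/D_ev)/(AUC_iv/D_iv) = (37.46575/375)/(495.592/250) = 0.0999087/1.982368 = 0.0504

F = 0.050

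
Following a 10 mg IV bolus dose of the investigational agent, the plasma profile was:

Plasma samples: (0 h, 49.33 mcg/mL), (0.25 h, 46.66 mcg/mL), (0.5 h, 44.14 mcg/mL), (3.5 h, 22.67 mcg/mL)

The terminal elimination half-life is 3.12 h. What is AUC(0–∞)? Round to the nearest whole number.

AUC = 226 mcg/mL·h

Trapezoidal AUC_0→3.5:
  [0→0.25]: (49.33+46.66)/2 × 0.25 = 11.99875
  [0.25→0.5]: (46.66+44.14)/2 × 0.25 = 11.35
  [0.5→3.5]: (44.14+22.67)/2 × 3 = 100.215
  Sum = 123.56375 mcg/mL·h
k_e = ln2 / t½ = 0.693147 / 3.12 = 0.2222 h^-1
Extrapolated tail: C_last / k_e = 22.67 / 0.2222 = 102.025
AUC_0→∞ = 123.56375 + 102.025 = 225.58875 mcg/mL·h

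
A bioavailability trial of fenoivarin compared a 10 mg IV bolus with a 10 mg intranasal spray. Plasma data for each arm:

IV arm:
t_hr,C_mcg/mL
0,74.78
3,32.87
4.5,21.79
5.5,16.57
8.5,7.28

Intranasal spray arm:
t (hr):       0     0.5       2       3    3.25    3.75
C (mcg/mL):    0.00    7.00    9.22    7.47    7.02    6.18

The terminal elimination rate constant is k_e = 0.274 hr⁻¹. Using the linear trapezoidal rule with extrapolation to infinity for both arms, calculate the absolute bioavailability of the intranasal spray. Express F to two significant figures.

Trapezoidal AUC_0→8.5 (IV):
  [0→3]: (74.78+32.87)/2 × 3 = 161.475
  [3→4.5]: (32.87+21.79)/2 × 1.5 = 40.995
  [4.5→5.5]: (21.79+16.57)/2 × 1 = 19.18
  [5.5→8.5]: (16.57+7.28)/2 × 3 = 35.775
  Sum = 257.425 mcg/mL·hr
IV tail: 7.28/0.274 = 26.569; AUC_iv,0→∞ = 257.425 + 26.569 = 283.994 mcg/mL·hr
Trapezoidal AUC_0→3.75 (intranasal spray):
  [0→0.5]: (0.00+7.00)/2 × 0.5 = 1.75
  [0.5→2]: (7.00+9.22)/2 × 1.5 = 12.165
  [2→3]: (9.22+7.47)/2 × 1 = 8.345
  [3→3.25]: (7.47+7.02)/2 × 0.25 = 1.81125
  [3.25→3.75]: (7.02+6.18)/2 × 0.5 = 3.3
  Sum = 27.37125 mcg/mL·hr
intranasal spray tail: 6.18/0.274 = 22.555; AUC_ev,0→∞ = 27.37125 + 22.555 = 49.92625 mcg/mL·hr
F = (AUC_ev/D_ev)/(AUC_iv/D_iv) = (49.92625/10)/(283.994/10) = 4.992625/28.3994 = 0.1758

F = 0.18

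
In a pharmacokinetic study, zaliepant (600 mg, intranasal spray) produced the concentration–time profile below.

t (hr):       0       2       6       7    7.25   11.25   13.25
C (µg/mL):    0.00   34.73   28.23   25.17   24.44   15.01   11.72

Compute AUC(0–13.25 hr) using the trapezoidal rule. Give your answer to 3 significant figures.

Trapezoidal AUC_0→13.25:
  [0→2]: (0.00+34.73)/2 × 2 = 34.73
  [2→6]: (34.73+28.23)/2 × 4 = 125.92
  [6→7]: (28.23+25.17)/2 × 1 = 26.7
  [7→7.25]: (25.17+24.44)/2 × 0.25 = 6.20125
  [7.25→11.25]: (24.44+15.01)/2 × 4 = 78.9
  [11.25→13.25]: (15.01+11.72)/2 × 2 = 26.73
  Sum = 299.18125 µg/mL·hr

AUC = 299 µg/mL·hr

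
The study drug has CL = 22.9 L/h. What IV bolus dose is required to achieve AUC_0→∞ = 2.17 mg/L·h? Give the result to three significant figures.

Dose_iv = CL × AUC_0→∞
     = 22.9 × 2.17 = 49.693 mg

Dose = 49.7 mg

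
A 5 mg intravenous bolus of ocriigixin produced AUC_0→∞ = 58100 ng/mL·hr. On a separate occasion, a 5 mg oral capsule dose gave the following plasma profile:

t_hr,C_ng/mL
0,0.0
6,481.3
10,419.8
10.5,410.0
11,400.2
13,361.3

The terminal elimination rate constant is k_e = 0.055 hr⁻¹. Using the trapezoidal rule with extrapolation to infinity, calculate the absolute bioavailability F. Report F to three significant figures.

F = 0.189

Trapezoidal AUC_0→13 (oral capsule):
  [0→6]: (0.0+481.3)/2 × 6 = 1443.9
  [6→10]: (481.3+419.8)/2 × 4 = 1802.2
  [10→10.5]: (419.8+410.0)/2 × 0.5 = 207.45
  [10.5→11]: (410.0+400.2)/2 × 0.5 = 202.55
  [11→13]: (400.2+361.3)/2 × 2 = 761.5
  Sum = 4417.6 ng/mL·hr
Tail: C_last/k_e = 361.3/0.055 = 6569.091
AUC_0→∞ (oral capsule) = 4417.6 + 6569.091 = 10986.691 ng/mL·hr
F = (AUC_ev/D_ev)/(AUC_iv/D_iv) = (10986.691/5)/(58100/5) = 2197.3382/11620 = 0.1891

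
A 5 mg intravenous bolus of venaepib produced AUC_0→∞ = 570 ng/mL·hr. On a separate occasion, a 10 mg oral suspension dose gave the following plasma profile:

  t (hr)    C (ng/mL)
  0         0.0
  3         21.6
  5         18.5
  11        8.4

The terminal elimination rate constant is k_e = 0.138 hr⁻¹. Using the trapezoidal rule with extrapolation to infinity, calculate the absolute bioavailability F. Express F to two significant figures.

F = 0.19

Trapezoidal AUC_0→11 (oral suspension):
  [0→3]: (0.0+21.6)/2 × 3 = 32.4
  [3→5]: (21.6+18.5)/2 × 2 = 40.1
  [5→11]: (18.5+8.4)/2 × 6 = 80.7
  Sum = 153.2 ng/mL·hr
Tail: C_last/k_e = 8.4/0.138 = 60.870
AUC_0→∞ (oral suspension) = 153.2 + 60.870 = 214.07 ng/mL·hr
F = (AUC_ev/D_ev)/(AUC_iv/D_iv) = (214.07/10)/(570/5) = 21.407/114 = 0.1878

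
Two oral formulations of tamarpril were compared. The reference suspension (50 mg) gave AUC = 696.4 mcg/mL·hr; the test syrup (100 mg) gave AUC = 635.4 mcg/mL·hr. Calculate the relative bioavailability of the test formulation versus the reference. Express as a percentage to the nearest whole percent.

F_rel = (AUC_test/D_test) / (AUC_ref/D_ref)
      = (635.4/100) / (696.4/50)
      = 6.354 / 13.928 = 0.4562 = 45.62%

F_rel = 46%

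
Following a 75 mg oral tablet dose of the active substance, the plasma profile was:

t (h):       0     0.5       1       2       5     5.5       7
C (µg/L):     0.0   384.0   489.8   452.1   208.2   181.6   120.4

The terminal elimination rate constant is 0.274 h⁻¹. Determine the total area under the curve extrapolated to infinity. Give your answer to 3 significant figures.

AUC = 2540 µg/L·h

Trapezoidal AUC_0→7:
  [0→0.5]: (0.0+384.0)/2 × 0.5 = 96.0
  [0.5→1]: (384.0+489.8)/2 × 0.5 = 218.45
  [1→2]: (489.8+452.1)/2 × 1 = 470.95
  [2→5]: (452.1+208.2)/2 × 3 = 990.45
  [5→5.5]: (208.2+181.6)/2 × 0.5 = 97.45
  [5.5→7]: (181.6+120.4)/2 × 1.5 = 226.5
  Sum = 2099.8 µg/L·h
Extrapolated tail: C_last / k_e = 120.4 / 0.274 = 439.416
AUC_0→∞ = 2099.8 + 439.416 = 2539.216 µg/L·h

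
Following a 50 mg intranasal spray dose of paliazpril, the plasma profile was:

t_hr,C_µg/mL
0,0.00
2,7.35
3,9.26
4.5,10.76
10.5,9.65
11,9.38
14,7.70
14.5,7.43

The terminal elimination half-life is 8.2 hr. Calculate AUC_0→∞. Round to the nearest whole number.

AUC = 214 µg/mL·hr

Trapezoidal AUC_0→14.5:
  [0→2]: (0.00+7.35)/2 × 2 = 7.35
  [2→3]: (7.35+9.26)/2 × 1 = 8.305
  [3→4.5]: (9.26+10.76)/2 × 1.5 = 15.015
  [4.5→10.5]: (10.76+9.65)/2 × 6 = 61.23
  [10.5→11]: (9.65+9.38)/2 × 0.5 = 4.7575
  [11→14]: (9.38+7.70)/2 × 3 = 25.62
  [14→14.5]: (7.70+7.43)/2 × 0.5 = 3.7825
  Sum = 126.06 µg/mL·hr
k_e = ln2 / t½ = 0.693147 / 8.2 = 0.0845 hr^-1
Extrapolated tail: C_last / k_e = 7.43 / 0.0845 = 87.929
AUC_0→∞ = 126.06 + 87.929 = 213.989 µg/mL·hr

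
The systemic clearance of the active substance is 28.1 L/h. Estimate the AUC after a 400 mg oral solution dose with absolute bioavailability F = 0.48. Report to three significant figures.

AUC_0→∞ = F × Dose / CL
        = 0.48 × 400 / 28.1 = 6.83274 mg/L·h

AUC = 6.83 mg/L·h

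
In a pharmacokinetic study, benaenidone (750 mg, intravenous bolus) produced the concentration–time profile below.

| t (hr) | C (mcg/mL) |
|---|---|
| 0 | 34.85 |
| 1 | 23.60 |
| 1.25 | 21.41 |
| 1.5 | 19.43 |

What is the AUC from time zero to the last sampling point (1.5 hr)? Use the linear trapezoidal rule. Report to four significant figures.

AUC = 39.96 mcg/mL·hr

Trapezoidal AUC_0→1.5:
  [0→1]: (34.85+23.60)/2 × 1 = 29.225
  [1→1.25]: (23.60+21.41)/2 × 0.25 = 5.62625
  [1.25→1.5]: (21.41+19.43)/2 × 0.25 = 5.105
  Sum = 39.95625 mcg/mL·hr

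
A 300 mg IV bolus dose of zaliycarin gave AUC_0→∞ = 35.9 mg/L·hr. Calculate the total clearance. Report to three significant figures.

CL = Dose_iv / AUC_0→∞
   = 300 / 35.9 = 8.35655 L/hr

CL = 8.36 L/hr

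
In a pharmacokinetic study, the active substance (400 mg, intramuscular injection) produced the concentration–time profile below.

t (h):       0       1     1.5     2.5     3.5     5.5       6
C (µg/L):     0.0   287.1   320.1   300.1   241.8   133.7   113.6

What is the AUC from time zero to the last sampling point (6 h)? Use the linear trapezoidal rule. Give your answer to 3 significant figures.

Trapezoidal AUC_0→6:
  [0→1]: (0.0+287.1)/2 × 1 = 143.55
  [1→1.5]: (287.1+320.1)/2 × 0.5 = 151.8
  [1.5→2.5]: (320.1+300.1)/2 × 1 = 310.1
  [2.5→3.5]: (300.1+241.8)/2 × 1 = 270.95
  [3.5→5.5]: (241.8+133.7)/2 × 2 = 375.5
  [5.5→6]: (133.7+113.6)/2 × 0.5 = 61.825
  Sum = 1313.725 µg/L·h

AUC = 1310 µg/L·h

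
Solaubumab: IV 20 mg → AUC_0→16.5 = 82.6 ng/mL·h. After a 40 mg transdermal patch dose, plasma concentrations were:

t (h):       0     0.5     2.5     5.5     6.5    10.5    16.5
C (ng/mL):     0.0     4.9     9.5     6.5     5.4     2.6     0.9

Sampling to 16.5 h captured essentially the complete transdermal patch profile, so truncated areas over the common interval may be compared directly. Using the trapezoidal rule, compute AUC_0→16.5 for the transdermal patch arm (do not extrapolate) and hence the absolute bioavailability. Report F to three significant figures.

Trapezoidal AUC_0→16.5 (transdermal patch):
  [0→0.5]: (0.0+4.9)/2 × 0.5 = 1.225
  [0.5→2.5]: (4.9+9.5)/2 × 2 = 14.4
  [2.5→5.5]: (9.5+6.5)/2 × 3 = 24.0
  [5.5→6.5]: (6.5+5.4)/2 × 1 = 5.95
  [6.5→10.5]: (5.4+2.6)/2 × 4 = 16.0
  [10.5→16.5]: (2.6+0.9)/2 × 6 = 10.5
  Sum = 72.075 ng/mL·h
F = (AUC_ev/D_ev)/(AUC_iv/D_iv) = (72.075/40)/(82.6/20) = 1.801875/4.13 = 0.4363

F = 0.436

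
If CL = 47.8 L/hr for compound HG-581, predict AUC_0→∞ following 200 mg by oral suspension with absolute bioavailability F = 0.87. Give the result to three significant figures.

AUC = 3.64 mg/L·hr

AUC_0→∞ = F × Dose / CL
        = 0.87 × 200 / 47.8 = 3.64017 mg/L·hr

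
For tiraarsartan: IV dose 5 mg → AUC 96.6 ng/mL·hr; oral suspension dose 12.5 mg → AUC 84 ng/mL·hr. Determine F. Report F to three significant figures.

F = 0.348

F = (AUC_ev / D_ev) / (AUC_iv / D_iv)
  = (84/12.5) / (96.6/5)
  = 6.72 / 19.32 = 0.3478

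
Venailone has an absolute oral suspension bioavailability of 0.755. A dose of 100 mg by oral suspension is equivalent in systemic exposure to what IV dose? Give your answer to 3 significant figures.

Systemic exposure from an extravascular dose = F × D_ev, so the equivalent IV dose is F × D_ev.
D_iv = F × D_ev = 0.755 × 100 = 75.5 mg

D_iv = 75.5 mg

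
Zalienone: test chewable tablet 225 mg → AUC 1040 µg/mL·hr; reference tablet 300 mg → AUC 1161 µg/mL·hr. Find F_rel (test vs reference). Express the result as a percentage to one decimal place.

F_rel = (AUC_test/D_test) / (AUC_ref/D_ref)
      = (1040/225) / (1161/300)
      = 4.62222 / 3.87 = 1.1944 = 119.44%

F_rel = 119.4%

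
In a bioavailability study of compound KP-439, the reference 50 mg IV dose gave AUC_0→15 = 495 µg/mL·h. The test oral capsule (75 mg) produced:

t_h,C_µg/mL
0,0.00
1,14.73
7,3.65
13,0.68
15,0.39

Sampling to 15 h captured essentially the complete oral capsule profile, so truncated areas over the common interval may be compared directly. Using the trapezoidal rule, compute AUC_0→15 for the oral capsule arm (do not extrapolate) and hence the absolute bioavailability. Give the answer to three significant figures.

F = 0.103

Trapezoidal AUC_0→15 (oral capsule):
  [0→1]: (0.00+14.73)/2 × 1 = 7.365
  [1→7]: (14.73+3.65)/2 × 6 = 55.14
  [7→13]: (3.65+0.68)/2 × 6 = 12.99
  [13→15]: (0.68+0.39)/2 × 2 = 1.07
  Sum = 76.565 µg/mL·h
F = (AUC_ev/D_ev)/(AUC_iv/D_iv) = (76.565/75)/(495/50) = 1.02087/9.9 = 0.1031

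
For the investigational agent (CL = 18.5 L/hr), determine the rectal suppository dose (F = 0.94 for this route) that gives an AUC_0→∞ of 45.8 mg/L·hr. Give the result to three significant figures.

Dose = 901 mg

Dose = CL × AUC_0→∞ / F
     = 18.5 × 45.8 / 0.94 = 901.383 mg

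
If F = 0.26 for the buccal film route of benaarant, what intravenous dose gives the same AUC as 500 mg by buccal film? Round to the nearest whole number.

Systemic exposure from an extravascular dose = F × D_ev, so the equivalent IV dose is F × D_ev.
D_iv = F × D_ev = 0.26 × 500 = 130 mg

D_iv = 130 mg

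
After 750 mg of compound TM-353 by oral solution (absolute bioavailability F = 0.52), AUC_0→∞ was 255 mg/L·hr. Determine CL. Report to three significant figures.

CL = 1.53 L/hr

CL = F × Dose / AUC_0→∞
   = 0.52 × 750 / 255 = 1.52941 L/hr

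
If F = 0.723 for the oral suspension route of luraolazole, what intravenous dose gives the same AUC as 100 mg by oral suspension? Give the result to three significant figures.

Systemic exposure from an extravascular dose = F × D_ev, so the equivalent IV dose is F × D_ev.
D_iv = F × D_ev = 0.723 × 100 = 72.3 mg

D_iv = 72.3 mg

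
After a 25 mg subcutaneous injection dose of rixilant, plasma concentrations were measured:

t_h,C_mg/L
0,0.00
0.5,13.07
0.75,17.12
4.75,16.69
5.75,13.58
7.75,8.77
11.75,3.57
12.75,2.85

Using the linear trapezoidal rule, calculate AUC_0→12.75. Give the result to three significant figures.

Trapezoidal AUC_0→12.75:
  [0→0.5]: (0.00+13.07)/2 × 0.5 = 3.2675
  [0.5→0.75]: (13.07+17.12)/2 × 0.25 = 3.77375
  [0.75→4.75]: (17.12+16.69)/2 × 4 = 67.62
  [4.75→5.75]: (16.69+13.58)/2 × 1 = 15.135
  [5.75→7.75]: (13.58+8.77)/2 × 2 = 22.35
  [7.75→11.75]: (8.77+3.57)/2 × 4 = 24.68
  [11.75→12.75]: (3.57+2.85)/2 × 1 = 3.21
  Sum = 140.03625 mg/L·h

AUC = 140 mg/L·h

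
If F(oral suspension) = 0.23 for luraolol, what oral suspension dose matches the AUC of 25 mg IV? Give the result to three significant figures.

For equal systemic exposure: F × D_ev = D_iv
D_ev = D_iv / F = 25 / 0.23 = 108.696 mg

D_oral = 109 mg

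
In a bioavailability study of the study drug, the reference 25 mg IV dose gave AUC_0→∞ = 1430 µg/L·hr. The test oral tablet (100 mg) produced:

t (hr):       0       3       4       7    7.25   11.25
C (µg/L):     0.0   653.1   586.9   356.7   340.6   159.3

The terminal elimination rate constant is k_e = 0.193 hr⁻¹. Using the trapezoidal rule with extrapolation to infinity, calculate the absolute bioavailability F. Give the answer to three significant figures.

Trapezoidal AUC_0→11.25 (oral tablet):
  [0→3]: (0.0+653.1)/2 × 3 = 979.65
  [3→4]: (653.1+586.9)/2 × 1 = 620.0
  [4→7]: (586.9+356.7)/2 × 3 = 1415.4
  [7→7.25]: (356.7+340.6)/2 × 0.25 = 87.1625
  [7.25→11.25]: (340.6+159.3)/2 × 4 = 999.8
  Sum = 4102.0125 µg/L·hr
Tail: C_last/k_e = 159.3/0.193 = 825.389
AUC_0→∞ (oral tablet) = 4102.0125 + 825.389 = 4927.4015 µg/L·hr
F = (AUC_ev/D_ev)/(AUC_iv/D_iv) = (4927.4015/100)/(1430/25) = 49.274015/57.2 = 0.8614

F = 0.861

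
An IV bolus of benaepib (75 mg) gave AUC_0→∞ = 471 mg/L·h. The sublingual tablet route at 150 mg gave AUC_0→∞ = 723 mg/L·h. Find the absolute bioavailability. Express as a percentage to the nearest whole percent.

F = (AUC_ev / D_ev) / (AUC_iv / D_iv)
  = (723/150) / (471/75)
  = 4.82 / 6.28 = 0.7675
  = 76.75%

F = 77%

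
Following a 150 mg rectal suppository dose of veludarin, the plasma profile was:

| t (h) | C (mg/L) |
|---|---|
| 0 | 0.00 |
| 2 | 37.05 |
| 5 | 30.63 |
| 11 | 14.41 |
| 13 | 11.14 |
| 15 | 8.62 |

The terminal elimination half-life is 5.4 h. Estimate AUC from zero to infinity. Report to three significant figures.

Trapezoidal AUC_0→15:
  [0→2]: (0.00+37.05)/2 × 2 = 37.05
  [2→5]: (37.05+30.63)/2 × 3 = 101.52
  [5→11]: (30.63+14.41)/2 × 6 = 135.12
  [11→13]: (14.41+11.14)/2 × 2 = 25.55
  [13→15]: (11.14+8.62)/2 × 2 = 19.76
  Sum = 319.0 mg/L·h
k_e = ln2 / t½ = 0.693147 / 5.4 = 0.1284 h^-1
Extrapolated tail: C_last / k_e = 8.62 / 0.1284 = 67.134
AUC_0→∞ = 319.0 + 67.134 = 386.134 mg/L·h

AUC = 386 mg/L·h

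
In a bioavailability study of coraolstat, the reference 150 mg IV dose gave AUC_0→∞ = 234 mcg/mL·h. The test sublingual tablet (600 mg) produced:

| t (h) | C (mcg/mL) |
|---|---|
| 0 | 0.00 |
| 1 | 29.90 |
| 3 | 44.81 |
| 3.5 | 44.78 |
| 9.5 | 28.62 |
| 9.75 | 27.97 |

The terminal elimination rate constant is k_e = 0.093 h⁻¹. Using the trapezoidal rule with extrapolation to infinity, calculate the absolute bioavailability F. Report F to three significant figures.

F = 0.684

Trapezoidal AUC_0→9.75 (sublingual tablet):
  [0→1]: (0.00+29.90)/2 × 1 = 14.95
  [1→3]: (29.90+44.81)/2 × 2 = 74.71
  [3→3.5]: (44.81+44.78)/2 × 0.5 = 22.3975
  [3.5→9.5]: (44.78+28.62)/2 × 6 = 220.2
  [9.5→9.75]: (28.62+27.97)/2 × 0.25 = 7.07375
  Sum = 339.33125 mcg/mL·h
Tail: C_last/k_e = 27.97/0.093 = 300.753
AUC_0→∞ (sublingual tablet) = 339.33125 + 300.753 = 640.08425 mcg/mL·h
F = (AUC_ev/D_ev)/(AUC_iv/D_iv) = (640.08425/600)/(234/150) = 1.06681/1.56 = 0.6839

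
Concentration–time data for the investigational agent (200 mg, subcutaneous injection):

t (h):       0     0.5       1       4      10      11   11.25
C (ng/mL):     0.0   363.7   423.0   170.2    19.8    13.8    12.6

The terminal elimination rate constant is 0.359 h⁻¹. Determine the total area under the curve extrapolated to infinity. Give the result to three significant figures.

AUC = 1800 ng/mL·h

Trapezoidal AUC_0→11.25:
  [0→0.5]: (0.0+363.7)/2 × 0.5 = 90.925
  [0.5→1]: (363.7+423.0)/2 × 0.5 = 196.675
  [1→4]: (423.0+170.2)/2 × 3 = 889.8
  [4→10]: (170.2+19.8)/2 × 6 = 570.0
  [10→11]: (19.8+13.8)/2 × 1 = 16.8
  [11→11.25]: (13.8+12.6)/2 × 0.25 = 3.3
  Sum = 1767.5 ng/mL·h
Extrapolated tail: C_last / k_e = 12.6 / 0.359 = 35.097
AUC_0→∞ = 1767.5 + 35.097 = 1802.597 ng/mL·h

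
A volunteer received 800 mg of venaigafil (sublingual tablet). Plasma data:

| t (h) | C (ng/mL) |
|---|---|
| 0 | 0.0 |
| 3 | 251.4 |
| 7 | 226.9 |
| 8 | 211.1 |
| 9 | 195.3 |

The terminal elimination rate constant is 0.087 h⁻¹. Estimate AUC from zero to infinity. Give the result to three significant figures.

Trapezoidal AUC_0→9:
  [0→3]: (0.0+251.4)/2 × 3 = 377.1
  [3→7]: (251.4+226.9)/2 × 4 = 956.6
  [7→8]: (226.9+211.1)/2 × 1 = 219.0
  [8→9]: (211.1+195.3)/2 × 1 = 203.2
  Sum = 1755.9 ng/mL·h
Extrapolated tail: C_last / k_e = 195.3 / 0.087 = 2244.828
AUC_0→∞ = 1755.9 + 2244.828 = 4000.728 ng/mL·h

AUC = 4000 ng/mL·h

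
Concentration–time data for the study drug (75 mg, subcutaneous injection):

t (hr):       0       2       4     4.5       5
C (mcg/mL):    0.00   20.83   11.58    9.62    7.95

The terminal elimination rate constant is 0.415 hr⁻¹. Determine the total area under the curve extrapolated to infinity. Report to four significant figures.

Trapezoidal AUC_0→5:
  [0→2]: (0.00+20.83)/2 × 2 = 20.83
  [2→4]: (20.83+11.58)/2 × 2 = 32.41
  [4→4.5]: (11.58+9.62)/2 × 0.5 = 5.3
  [4.5→5]: (9.62+7.95)/2 × 0.5 = 4.3925
  Sum = 62.9325 mcg/mL·hr
Extrapolated tail: C_last / k_e = 7.95 / 0.415 = 19.157
AUC_0→∞ = 62.9325 + 19.157 = 82.0895 mcg/mL·hr

AUC = 82.09 mcg/mL·hr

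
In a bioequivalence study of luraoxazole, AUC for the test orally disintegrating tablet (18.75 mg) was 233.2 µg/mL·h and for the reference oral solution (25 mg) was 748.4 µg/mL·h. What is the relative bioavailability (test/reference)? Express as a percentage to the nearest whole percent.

F_rel = (AUC_test/D_test) / (AUC_ref/D_ref)
      = (233.2/18.75) / (748.4/25)
      = 12.4373 / 29.936 = 0.4155 = 41.55%

F_rel = 42%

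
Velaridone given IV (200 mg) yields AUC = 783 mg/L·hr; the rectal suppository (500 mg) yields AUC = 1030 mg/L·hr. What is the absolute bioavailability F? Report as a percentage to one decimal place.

F = (AUC_ev / D_ev) / (AUC_iv / D_iv)
  = (1030/500) / (783/200)
  = 2.06 / 3.915 = 0.5262
  = 52.62%

F = 52.6%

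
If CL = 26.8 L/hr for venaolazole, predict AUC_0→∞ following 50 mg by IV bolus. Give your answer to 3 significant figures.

AUC_0→∞ = Dose_iv / CL
        = 50 / 26.8 = 1.86567 mg/L·hr

AUC = 1.87 mg/L·hr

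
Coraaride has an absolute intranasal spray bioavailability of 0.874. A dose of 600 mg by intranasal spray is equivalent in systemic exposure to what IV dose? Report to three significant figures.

D_iv = 524 mg

Systemic exposure from an extravascular dose = F × D_ev, so the equivalent IV dose is F × D_ev.
D_iv = F × D_ev = 0.874 × 600 = 524.4 mg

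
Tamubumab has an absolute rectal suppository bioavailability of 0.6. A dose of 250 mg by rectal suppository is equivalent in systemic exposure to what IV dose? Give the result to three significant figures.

D_iv = 150 mg

Systemic exposure from an extravascular dose = F × D_ev, so the equivalent IV dose is F × D_ev.
D_iv = F × D_ev = 0.6 × 250 = 150 mg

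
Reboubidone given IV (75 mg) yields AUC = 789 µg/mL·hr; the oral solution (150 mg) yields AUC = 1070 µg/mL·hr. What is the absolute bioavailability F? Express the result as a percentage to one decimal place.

F = (AUC_ev / D_ev) / (AUC_iv / D_iv)
  = (1070/150) / (789/75)
  = 7.13333 / 10.52 = 0.6781
  = 67.81%

F = 67.8%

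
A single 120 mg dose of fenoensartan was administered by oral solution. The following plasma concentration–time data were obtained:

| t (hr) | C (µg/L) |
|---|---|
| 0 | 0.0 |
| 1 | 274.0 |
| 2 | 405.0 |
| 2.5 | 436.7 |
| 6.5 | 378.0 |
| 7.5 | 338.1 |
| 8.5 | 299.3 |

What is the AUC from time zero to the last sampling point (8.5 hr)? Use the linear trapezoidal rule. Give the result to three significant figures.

AUC = 2990 µg/L·hr

Trapezoidal AUC_0→8.5:
  [0→1]: (0.0+274.0)/2 × 1 = 137.0
  [1→2]: (274.0+405.0)/2 × 1 = 339.5
  [2→2.5]: (405.0+436.7)/2 × 0.5 = 210.425
  [2.5→6.5]: (436.7+378.0)/2 × 4 = 1629.4
  [6.5→7.5]: (378.0+338.1)/2 × 1 = 358.05
  [7.5→8.5]: (338.1+299.3)/2 × 1 = 318.7
  Sum = 2993.075 µg/L·hr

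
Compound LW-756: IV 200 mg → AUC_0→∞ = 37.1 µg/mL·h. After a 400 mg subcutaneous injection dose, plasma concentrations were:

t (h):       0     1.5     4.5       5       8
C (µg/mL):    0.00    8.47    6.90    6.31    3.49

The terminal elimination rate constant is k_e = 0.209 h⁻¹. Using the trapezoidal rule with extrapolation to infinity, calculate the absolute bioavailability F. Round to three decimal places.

F = 0.864

Trapezoidal AUC_0→8 (subcutaneous injection):
  [0→1.5]: (0.00+8.47)/2 × 1.5 = 6.3525
  [1.5→4.5]: (8.47+6.90)/2 × 3 = 23.055
  [4.5→5]: (6.90+6.31)/2 × 0.5 = 3.3025
  [5→8]: (6.31+3.49)/2 × 3 = 14.7
  Sum = 47.41 µg/mL·h
Tail: C_last/k_e = 3.49/0.209 = 16.699
AUC_0→∞ (subcutaneous injection) = 47.41 + 16.699 = 64.109 µg/mL·h
F = (AUC_ev/D_ev)/(AUC_iv/D_iv) = (64.109/400)/(37.1/200) = 0.1602725/0.1855 = 0.8640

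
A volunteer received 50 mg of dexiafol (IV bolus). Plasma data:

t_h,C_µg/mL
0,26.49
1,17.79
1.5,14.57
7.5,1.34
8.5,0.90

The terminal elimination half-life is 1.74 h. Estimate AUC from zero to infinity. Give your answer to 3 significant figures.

Trapezoidal AUC_0→8.5:
  [0→1]: (26.49+17.79)/2 × 1 = 22.14
  [1→1.5]: (17.79+14.57)/2 × 0.5 = 8.09
  [1.5→7.5]: (14.57+1.34)/2 × 6 = 47.73
  [7.5→8.5]: (1.34+0.90)/2 × 1 = 1.12
  Sum = 79.08 µg/mL·h
k_e = ln2 / t½ = 0.693147 / 1.74 = 0.3984 h^-1
Extrapolated tail: C_last / k_e = 0.90 / 0.3984 = 2.259
AUC_0→∞ = 79.08 + 2.259 = 81.339 µg/mL·h

AUC = 81.3 µg/mL·h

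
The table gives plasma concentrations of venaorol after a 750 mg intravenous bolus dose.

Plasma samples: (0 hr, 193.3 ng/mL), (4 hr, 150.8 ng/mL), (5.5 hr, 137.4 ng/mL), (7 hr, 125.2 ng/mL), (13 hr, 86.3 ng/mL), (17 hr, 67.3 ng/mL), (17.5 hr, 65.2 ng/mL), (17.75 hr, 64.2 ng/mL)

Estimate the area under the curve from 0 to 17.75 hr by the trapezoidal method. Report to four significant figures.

AUC = 2092 ng/mL·hr

Trapezoidal AUC_0→17.75:
  [0→4]: (193.3+150.8)/2 × 4 = 688.2
  [4→5.5]: (150.8+137.4)/2 × 1.5 = 216.15
  [5.5→7]: (137.4+125.2)/2 × 1.5 = 196.95
  [7→13]: (125.2+86.3)/2 × 6 = 634.5
  [13→17]: (86.3+67.3)/2 × 4 = 307.2
  [17→17.5]: (67.3+65.2)/2 × 0.5 = 33.125
  [17.5→17.75]: (65.2+64.2)/2 × 0.25 = 16.175
  Sum = 2092.3 ng/mL·hr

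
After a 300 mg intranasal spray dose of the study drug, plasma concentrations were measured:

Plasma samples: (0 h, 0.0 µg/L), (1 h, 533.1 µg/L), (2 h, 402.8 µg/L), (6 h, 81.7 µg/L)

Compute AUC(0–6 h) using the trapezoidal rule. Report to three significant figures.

Trapezoidal AUC_0→6:
  [0→1]: (0.0+533.1)/2 × 1 = 266.55
  [1→2]: (533.1+402.8)/2 × 1 = 467.95
  [2→6]: (402.8+81.7)/2 × 4 = 969.0
  Sum = 1703.5 µg/L·h

AUC = 1700 µg/L·h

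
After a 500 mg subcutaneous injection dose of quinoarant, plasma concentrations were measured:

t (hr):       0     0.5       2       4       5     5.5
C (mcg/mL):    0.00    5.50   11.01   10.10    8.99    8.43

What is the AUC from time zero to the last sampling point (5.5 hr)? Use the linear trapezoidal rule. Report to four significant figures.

AUC = 48.77 mcg/mL·hr

Trapezoidal AUC_0→5.5:
  [0→0.5]: (0.00+5.50)/2 × 0.5 = 1.375
  [0.5→2]: (5.50+11.01)/2 × 1.5 = 12.3825
  [2→4]: (11.01+10.10)/2 × 2 = 21.11
  [4→5]: (10.10+8.99)/2 × 1 = 9.545
  [5→5.5]: (8.99+8.43)/2 × 0.5 = 4.355
  Sum = 48.7675 mcg/mL·hr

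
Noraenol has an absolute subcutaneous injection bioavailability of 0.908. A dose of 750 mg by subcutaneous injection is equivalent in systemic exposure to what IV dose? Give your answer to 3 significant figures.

Systemic exposure from an extravascular dose = F × D_ev, so the equivalent IV dose is F × D_ev.
D_iv = F × D_ev = 0.908 × 750 = 681 mg

D_iv = 681 mg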